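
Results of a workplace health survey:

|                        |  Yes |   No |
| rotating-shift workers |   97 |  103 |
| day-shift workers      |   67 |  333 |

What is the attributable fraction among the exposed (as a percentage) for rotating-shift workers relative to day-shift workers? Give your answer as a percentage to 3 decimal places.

AR% ≈ 65.464%

risk, rotating-shift workers = 97/200 = 0.4850
risk, day-shift workers = 67/400 = 0.1675
AR% = (0.4850 − 0.1675) / 0.4850 = 0.6546 → 65.464%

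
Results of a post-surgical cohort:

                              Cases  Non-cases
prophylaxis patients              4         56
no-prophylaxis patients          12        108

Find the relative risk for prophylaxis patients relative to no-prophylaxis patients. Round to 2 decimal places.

risk, prophylaxis patients = 4/60 = 0.0667
risk, no-prophylaxis patients = 12/120 = 0.1000
RR = 0.0667 / 0.1000 = 0.67

0.67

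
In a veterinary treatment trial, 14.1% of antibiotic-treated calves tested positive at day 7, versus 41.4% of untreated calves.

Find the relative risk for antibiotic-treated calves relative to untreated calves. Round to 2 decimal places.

RR = 0.1410 / 0.4140 = 0.34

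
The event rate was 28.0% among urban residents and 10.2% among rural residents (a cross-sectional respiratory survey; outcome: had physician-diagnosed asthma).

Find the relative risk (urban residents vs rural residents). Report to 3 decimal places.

RR = 0.2800 / 0.1020 = 2.745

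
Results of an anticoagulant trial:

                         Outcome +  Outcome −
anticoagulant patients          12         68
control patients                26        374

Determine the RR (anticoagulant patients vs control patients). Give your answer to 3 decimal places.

risk, anticoagulant patients = 12/80 = 0.1500
risk, control patients = 26/400 = 0.0650
RR = 0.1500 / 0.0650 = 2.308

RR ≈ 2.308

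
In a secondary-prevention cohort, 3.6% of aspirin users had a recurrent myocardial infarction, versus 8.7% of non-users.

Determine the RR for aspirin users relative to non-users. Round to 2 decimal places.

RR = 0.03600 / 0.08700 = 0.41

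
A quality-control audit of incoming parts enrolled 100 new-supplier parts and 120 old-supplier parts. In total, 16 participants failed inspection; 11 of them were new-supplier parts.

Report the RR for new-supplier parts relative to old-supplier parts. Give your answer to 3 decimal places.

new-supplier parts without the outcome: 100 − 11 = 89
old-supplier parts with the outcome: 16 − 11 = 5
old-supplier parts without the outcome: 120 − 5 = 115
risk, new-supplier parts = 11/100 = 0.11000
risk, old-supplier parts = 5/120 = 0.04167
RR = 0.11000 / 0.04167 = 2.640

2.640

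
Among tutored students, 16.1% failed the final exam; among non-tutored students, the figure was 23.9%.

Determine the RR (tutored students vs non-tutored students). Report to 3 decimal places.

RR = 0.1610 / 0.2390 = 0.674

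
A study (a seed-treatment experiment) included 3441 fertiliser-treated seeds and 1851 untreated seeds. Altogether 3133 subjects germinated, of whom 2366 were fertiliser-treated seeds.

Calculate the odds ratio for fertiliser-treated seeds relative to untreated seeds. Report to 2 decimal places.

fertiliser-treated seeds without the outcome: 3441 − 2366 = 1075
untreated seeds with the outcome: 3133 − 2366 = 767
untreated seeds without the outcome: 1851 − 767 = 1084
odds, fertiliser-treated seeds = 2366/1075 = 2.2009
odds, untreated seeds = 767/1084 = 0.7076
OR = 2.2009 / 0.7076 = 3.11

OR = 3.11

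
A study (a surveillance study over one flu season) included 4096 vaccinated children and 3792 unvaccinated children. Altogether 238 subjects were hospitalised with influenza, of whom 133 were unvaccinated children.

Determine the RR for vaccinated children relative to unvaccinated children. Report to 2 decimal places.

RR = 0.73

vaccinated children with the outcome: 238 − 133 = 105
vaccinated children without the outcome: 4096 − 105 = 3991
unvaccinated children without the outcome: 3792 − 133 = 3659
risk, vaccinated children = 105/4096 = 0.02563
risk, unvaccinated children = 133/3792 = 0.03507
RR = 0.02563 / 0.03507 = 0.73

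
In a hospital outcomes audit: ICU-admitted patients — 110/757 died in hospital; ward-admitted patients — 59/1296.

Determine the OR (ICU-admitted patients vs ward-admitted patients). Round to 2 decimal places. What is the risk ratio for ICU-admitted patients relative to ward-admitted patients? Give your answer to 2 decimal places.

odds, ICU-admitted patients = 110/647 = 0.17002
odds, ward-admitted patients = 59/1237 = 0.04770
OR = 0.17002 / 0.04770 = 3.56
risk, ICU-admitted patients = 110/757 = 0.14531
risk, ward-admitted patients = 59/1296 = 0.04552
RR = 0.14531 / 0.04552 = 3.19

OR = 3.56; RR = 3.19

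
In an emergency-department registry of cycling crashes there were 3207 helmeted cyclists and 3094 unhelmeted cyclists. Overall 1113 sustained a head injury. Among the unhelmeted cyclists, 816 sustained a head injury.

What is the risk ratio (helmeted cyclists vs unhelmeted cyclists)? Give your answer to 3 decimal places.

helmeted cyclists with the outcome: 1113 − 816 = 297
helmeted cyclists without the outcome: 3207 − 297 = 2910
unhelmeted cyclists without the outcome: 3094 − 816 = 2278
risk, helmeted cyclists = 297/3207 = 0.0926
risk, unhelmeted cyclists = 816/3094 = 0.2637
RR = 0.0926 / 0.2637 = 0.351

0.351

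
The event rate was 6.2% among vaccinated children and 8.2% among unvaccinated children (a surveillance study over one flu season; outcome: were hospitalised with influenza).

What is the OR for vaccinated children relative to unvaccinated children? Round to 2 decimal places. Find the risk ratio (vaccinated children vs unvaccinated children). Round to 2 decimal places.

odds, vaccinated children = 0.0620/0.9380 = 0.0661
odds, unvaccinated children = 0.0820/0.9180 = 0.0893
OR = 0.0661 / 0.0893 = 0.74
RR = 0.0620 / 0.0820 = 0.76

OR = 0.74; RR = 0.76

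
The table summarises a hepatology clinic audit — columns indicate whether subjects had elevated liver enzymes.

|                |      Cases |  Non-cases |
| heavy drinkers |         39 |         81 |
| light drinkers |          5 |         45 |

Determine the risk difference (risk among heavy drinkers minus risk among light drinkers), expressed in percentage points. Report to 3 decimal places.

22.500

risk, heavy drinkers = 39/120 = 0.3250
risk, light drinkers = 5/50 = 0.1000
risk difference = 0.3250 − 0.1000 = 0.2250 → 22.500 percentage points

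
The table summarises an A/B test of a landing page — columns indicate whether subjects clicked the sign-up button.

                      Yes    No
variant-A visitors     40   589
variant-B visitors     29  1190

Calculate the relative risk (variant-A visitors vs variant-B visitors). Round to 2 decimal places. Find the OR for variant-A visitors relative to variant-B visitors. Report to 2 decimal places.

RR = 2.67; OR = 2.79

risk, variant-A visitors = 40/629 = 0.06359
risk, variant-B visitors = 29/1219 = 0.02379
RR = 0.06359 / 0.02379 = 2.67
odds, variant-A visitors = 40/589 = 0.06791
odds, variant-B visitors = 29/1190 = 0.02437
OR = 0.06791 / 0.02437 = 2.79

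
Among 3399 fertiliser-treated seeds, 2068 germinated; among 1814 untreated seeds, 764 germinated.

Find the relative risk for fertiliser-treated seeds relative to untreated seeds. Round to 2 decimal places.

RR = 1.44

risk, fertiliser-treated seeds = 2068/3399 = 0.6084
risk, untreated seeds = 764/1814 = 0.4212
RR = 0.6084 / 0.4212 = 1.44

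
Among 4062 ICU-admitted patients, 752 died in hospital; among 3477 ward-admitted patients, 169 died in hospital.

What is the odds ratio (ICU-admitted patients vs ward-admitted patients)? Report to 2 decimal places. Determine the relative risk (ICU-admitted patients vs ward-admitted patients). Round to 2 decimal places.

OR = 4.45; RR = 3.81

odds, ICU-admitted patients = 752/3310 = 0.22719
odds, ward-admitted patients = 169/3308 = 0.05109
OR = 0.22719 / 0.05109 = 4.45
risk, ICU-admitted patients = 752/4062 = 0.18513
risk, ward-admitted patients = 169/3477 = 0.04861
RR = 0.18513 / 0.04861 = 3.81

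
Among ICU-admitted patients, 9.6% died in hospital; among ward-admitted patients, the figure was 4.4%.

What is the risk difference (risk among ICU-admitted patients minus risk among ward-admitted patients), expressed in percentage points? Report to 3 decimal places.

risk difference = 0.09600 − 0.04400 = 0.05200 → 5.200 percentage points

RD ≈ 5.200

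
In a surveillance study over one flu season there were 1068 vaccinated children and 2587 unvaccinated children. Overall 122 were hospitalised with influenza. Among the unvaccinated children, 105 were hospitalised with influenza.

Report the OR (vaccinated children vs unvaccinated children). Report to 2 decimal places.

OR ≈ 0.38

vaccinated children with the outcome: 122 − 105 = 17
vaccinated children without the outcome: 1068 − 17 = 1051
unvaccinated children without the outcome: 2587 − 105 = 2482
OR = (17 × 2482) / (1051 × 105) = 42194/110355 ≈ 0.38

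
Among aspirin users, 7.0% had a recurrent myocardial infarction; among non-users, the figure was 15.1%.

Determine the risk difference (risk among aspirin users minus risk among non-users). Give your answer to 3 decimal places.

risk difference = 0.0700 − 0.1510 = -0.081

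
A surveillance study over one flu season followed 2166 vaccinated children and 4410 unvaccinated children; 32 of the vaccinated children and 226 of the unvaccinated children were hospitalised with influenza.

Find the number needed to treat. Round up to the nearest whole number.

NNT ≈ 28

risk, vaccinated children = 32/2166 = 0.014774
risk, unvaccinated children = 226/4410 = 0.051247
absolute risk difference = 0.036473
1 / 0.036473 = 27.418 → round up → 28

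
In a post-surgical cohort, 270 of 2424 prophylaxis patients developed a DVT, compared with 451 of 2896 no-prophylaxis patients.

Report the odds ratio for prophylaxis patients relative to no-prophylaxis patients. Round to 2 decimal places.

OR = (270 × 2445) / (2154 × 451) = 660150/971454 ≈ 0.68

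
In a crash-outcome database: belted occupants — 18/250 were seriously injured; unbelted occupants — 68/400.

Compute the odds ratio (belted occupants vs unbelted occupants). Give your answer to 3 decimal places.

OR: 0.379

odds, belted occupants = 18/232 = 0.0776
odds, unbelted occupants = 68/332 = 0.2048
OR = 0.0776 / 0.2048 = 0.379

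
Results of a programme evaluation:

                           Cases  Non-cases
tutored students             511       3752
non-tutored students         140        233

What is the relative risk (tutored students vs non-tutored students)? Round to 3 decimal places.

risk, tutored students = 511/4263 = 0.1199
risk, non-tutored students = 140/373 = 0.3753
RR = 0.1199 / 0.3753 = 0.319

0.319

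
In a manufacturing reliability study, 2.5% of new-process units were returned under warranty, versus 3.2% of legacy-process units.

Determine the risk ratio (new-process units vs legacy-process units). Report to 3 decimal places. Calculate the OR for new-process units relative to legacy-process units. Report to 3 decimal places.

RR = 0.02500 / 0.03200 = 0.781
odds, new-process units = 0.02500/0.97500 = 0.02564
odds, legacy-process units = 0.03200/0.96800 = 0.03306
OR = 0.02564 / 0.03306 = 0.776

RR = 0.781; OR = 0.776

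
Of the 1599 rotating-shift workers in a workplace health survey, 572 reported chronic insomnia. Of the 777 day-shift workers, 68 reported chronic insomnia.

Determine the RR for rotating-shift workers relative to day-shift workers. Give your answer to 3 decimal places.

RR ≈ 4.088

risk, rotating-shift workers = 572/1599 = 0.3577
risk, day-shift workers = 68/777 = 0.0875
RR = 0.3577 / 0.0875 = 4.088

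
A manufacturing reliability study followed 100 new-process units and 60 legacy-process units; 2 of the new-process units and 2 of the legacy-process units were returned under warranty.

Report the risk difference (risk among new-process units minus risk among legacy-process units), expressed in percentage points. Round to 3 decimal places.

risk, new-process units = 2/100 = 0.02000
risk, legacy-process units = 2/60 = 0.03333
risk difference = 0.02000 − 0.03333 = -0.01333 → -1.333 percentage points

-1.333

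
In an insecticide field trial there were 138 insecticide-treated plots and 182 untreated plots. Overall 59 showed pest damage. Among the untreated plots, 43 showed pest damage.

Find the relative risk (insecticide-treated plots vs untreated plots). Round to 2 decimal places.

0.49

insecticide-treated plots with the outcome: 59 − 43 = 16
insecticide-treated plots without the outcome: 138 − 16 = 122
untreated plots without the outcome: 182 − 43 = 139
risk, insecticide-treated plots = 16/138 = 0.1159
risk, untreated plots = 43/182 = 0.2363
RR = 0.1159 / 0.2363 = 0.49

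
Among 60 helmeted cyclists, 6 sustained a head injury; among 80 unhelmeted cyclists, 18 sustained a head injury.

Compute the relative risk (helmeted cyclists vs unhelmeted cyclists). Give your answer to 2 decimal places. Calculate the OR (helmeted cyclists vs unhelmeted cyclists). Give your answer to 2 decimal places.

risk, helmeted cyclists = 6/60 = 0.1000
risk, unhelmeted cyclists = 18/80 = 0.2250
RR = 0.1000 / 0.2250 = 0.44
OR = (6 × 62) / (54 × 18) = 372/972 ≈ 0.38

RR = 0.44; OR = 0.38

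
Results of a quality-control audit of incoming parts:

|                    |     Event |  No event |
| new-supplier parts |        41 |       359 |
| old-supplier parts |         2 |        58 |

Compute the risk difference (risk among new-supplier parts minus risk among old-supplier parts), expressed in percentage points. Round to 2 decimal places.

6.92

risk, new-supplier parts = 41/400 = 0.10250
risk, old-supplier parts = 2/60 = 0.03333
risk difference = 0.10250 − 0.03333 = 0.06917 → 6.92 percentage points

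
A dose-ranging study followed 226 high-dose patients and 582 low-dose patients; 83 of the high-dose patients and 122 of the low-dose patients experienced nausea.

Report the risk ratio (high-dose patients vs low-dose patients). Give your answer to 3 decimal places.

RR = 1.752

risk, high-dose patients = 83/226 = 0.3673
risk, low-dose patients = 122/582 = 0.2096
RR = 0.3673 / 0.2096 = 1.752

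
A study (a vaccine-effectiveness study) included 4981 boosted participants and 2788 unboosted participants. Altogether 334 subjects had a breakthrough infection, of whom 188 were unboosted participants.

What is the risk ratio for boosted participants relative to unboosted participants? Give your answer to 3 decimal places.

RR: 0.435

boosted participants with the outcome: 334 − 188 = 146
boosted participants without the outcome: 4981 − 146 = 4835
unboosted participants without the outcome: 2788 − 188 = 2600
risk, boosted participants = 146/4981 = 0.02931
risk, unboosted participants = 188/2788 = 0.06743
RR = 0.02931 / 0.06743 = 0.435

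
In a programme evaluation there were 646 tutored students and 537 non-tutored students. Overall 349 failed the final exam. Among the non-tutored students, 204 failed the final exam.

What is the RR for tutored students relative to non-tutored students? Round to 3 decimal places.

tutored students with the outcome: 349 − 204 = 145
tutored students without the outcome: 646 − 145 = 501
non-tutored students without the outcome: 537 − 204 = 333
risk, tutored students = 145/646 = 0.2245
risk, non-tutored students = 204/537 = 0.3799
RR = 0.2245 / 0.3799 = 0.591

RR: 0.591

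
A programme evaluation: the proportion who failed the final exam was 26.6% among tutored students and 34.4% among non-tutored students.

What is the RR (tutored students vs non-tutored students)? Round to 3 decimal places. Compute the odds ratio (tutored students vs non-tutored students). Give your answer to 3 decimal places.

RR = 0.2660 / 0.3440 = 0.773
odds, tutored students = 0.2660/0.7340 = 0.3624
odds, non-tutored students = 0.3440/0.6560 = 0.5244
OR = 0.3624 / 0.5244 = 0.691

RR = 0.773; OR = 0.691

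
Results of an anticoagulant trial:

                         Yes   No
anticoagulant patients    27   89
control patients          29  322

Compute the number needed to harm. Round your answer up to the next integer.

risk, anticoagulant patients = 27/116 = 0.232759
risk, control patients = 29/351 = 0.082621
absolute risk difference = 0.150138
1 / 0.150138 = 6.661 → round up → 7

NNH ≈ 7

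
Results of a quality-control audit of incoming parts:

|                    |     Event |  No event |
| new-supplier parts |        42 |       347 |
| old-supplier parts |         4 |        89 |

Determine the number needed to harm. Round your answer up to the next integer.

risk, new-supplier parts = 42/389 = 0.107969
risk, old-supplier parts = 4/93 = 0.043011
absolute risk difference = 0.064958
1 / 0.064958 = 15.395 → round up → 16

16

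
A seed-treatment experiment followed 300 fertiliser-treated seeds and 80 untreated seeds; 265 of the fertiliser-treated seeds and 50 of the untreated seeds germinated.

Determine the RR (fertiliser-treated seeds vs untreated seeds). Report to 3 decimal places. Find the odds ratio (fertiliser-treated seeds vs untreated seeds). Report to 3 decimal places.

risk, fertiliser-treated seeds = 265/300 = 0.8833
risk, untreated seeds = 50/80 = 0.6250
RR = 0.8833 / 0.6250 = 1.413
odds, fertiliser-treated seeds = 265/35 = 7.5714
odds, untreated seeds = 50/30 = 1.6667
OR = 7.5714 / 1.6667 = 4.543

RR = 1.413; OR = 4.543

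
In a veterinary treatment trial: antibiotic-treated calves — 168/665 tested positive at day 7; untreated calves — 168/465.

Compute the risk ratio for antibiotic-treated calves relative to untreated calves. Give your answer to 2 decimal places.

RR: 0.70

risk, antibiotic-treated calves = 168/665 = 0.2526
risk, untreated calves = 168/465 = 0.3613
RR = 0.2526 / 0.3613 = 0.70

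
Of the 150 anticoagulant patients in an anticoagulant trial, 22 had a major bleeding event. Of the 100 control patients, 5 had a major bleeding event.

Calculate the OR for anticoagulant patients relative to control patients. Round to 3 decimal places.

OR = (22 × 95) / (128 × 5) = 2090/640 ≈ 3.266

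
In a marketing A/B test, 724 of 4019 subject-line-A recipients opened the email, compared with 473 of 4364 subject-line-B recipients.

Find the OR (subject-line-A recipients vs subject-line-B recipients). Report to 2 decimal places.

OR = (724 × 3891) / (3295 × 473) = 2817084/1558535 ≈ 1.81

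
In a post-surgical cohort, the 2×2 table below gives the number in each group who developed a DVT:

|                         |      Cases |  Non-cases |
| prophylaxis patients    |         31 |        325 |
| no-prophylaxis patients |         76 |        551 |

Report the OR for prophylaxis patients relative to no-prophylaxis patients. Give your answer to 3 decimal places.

OR = (31 × 551) / (325 × 76) = 17081/24700 ≈ 0.692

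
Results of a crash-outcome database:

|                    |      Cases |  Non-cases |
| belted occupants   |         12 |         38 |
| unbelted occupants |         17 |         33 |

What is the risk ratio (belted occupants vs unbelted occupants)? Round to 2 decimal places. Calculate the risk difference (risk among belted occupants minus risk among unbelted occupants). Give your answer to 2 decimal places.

risk, belted occupants = 12/50 = 0.2400
risk, unbelted occupants = 17/50 = 0.3400
RR = 0.2400 / 0.3400 = 0.71
risk difference = 0.2400 − 0.3400 = -0.10

RR = 0.71; RD = -0.10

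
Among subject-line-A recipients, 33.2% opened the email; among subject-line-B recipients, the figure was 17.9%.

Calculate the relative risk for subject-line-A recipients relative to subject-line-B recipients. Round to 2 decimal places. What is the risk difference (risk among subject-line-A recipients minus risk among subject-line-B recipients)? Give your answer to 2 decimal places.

RR = 1.85; RD = 0.15

RR = 0.3320 / 0.1790 = 1.85
risk difference = 0.3320 − 0.1790 = 0.15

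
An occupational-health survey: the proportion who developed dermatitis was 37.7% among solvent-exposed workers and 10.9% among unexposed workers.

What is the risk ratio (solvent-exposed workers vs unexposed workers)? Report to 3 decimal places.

RR = 0.3770 / 0.1090 = 3.459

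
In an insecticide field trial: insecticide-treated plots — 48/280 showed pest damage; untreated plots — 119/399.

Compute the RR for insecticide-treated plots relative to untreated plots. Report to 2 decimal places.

risk, insecticide-treated plots = 48/280 = 0.1714
risk, untreated plots = 119/399 = 0.2982
RR = 0.1714 / 0.2982 = 0.57

RR: 0.57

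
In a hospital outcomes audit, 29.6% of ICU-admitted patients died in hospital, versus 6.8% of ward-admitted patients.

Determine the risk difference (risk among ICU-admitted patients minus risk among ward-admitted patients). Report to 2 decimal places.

risk difference = 0.2960 − 0.0680 = 0.23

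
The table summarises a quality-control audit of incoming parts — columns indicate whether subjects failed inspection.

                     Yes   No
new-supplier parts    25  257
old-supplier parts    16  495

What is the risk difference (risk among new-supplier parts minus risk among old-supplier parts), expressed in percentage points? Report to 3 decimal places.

RD = 5.734

risk, new-supplier parts = 25/282 = 0.08865
risk, old-supplier parts = 16/511 = 0.03131
risk difference = 0.08865 − 0.03131 = 0.05734 → 5.734 percentage points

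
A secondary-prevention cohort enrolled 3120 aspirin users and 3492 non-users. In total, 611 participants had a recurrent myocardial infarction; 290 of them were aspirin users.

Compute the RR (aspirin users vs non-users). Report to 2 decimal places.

RR: 1.01

aspirin users without the outcome: 3120 − 290 = 2830
non-users with the outcome: 611 − 290 = 321
non-users without the outcome: 3492 − 321 = 3171
risk, aspirin users = 290/3120 = 0.0929
risk, non-users = 321/3492 = 0.0919
RR = 0.0929 / 0.0919 = 1.01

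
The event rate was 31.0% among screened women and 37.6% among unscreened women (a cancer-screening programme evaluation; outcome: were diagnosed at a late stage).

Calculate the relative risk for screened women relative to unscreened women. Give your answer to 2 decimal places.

RR = 0.3100 / 0.3760 = 0.82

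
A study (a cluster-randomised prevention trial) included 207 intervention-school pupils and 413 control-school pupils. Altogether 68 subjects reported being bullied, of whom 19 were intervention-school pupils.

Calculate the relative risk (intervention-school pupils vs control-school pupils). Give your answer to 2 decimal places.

0.77

intervention-school pupils without the outcome: 207 − 19 = 188
control-school pupils with the outcome: 68 − 19 = 49
control-school pupils without the outcome: 413 − 49 = 364
risk, intervention-school pupils = 19/207 = 0.0918
risk, control-school pupils = 49/413 = 0.1186
RR = 0.0918 / 0.1186 = 0.77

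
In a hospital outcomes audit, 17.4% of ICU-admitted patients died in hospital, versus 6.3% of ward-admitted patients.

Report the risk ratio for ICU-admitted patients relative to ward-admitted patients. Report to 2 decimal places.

RR = 0.1740 / 0.0630 = 2.76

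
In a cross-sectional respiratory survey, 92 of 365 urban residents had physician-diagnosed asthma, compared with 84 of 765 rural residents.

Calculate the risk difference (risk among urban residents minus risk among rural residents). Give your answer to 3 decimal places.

risk, urban residents = 92/365 = 0.2521
risk, rural residents = 84/765 = 0.1098
risk difference = 0.2521 − 0.1098 = 0.142

RD: 0.142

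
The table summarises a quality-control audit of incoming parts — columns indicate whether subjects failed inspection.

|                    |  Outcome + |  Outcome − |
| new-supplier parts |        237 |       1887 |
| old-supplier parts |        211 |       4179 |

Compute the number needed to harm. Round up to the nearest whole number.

16

risk, new-supplier parts = 237/2124 = 0.111582
risk, old-supplier parts = 211/4390 = 0.048064
absolute risk difference = 0.063518
1 / 0.063518 = 15.744 → round up → 16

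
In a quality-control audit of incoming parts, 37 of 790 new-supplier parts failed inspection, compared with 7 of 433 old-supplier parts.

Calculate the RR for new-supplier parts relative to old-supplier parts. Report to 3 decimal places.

risk, new-supplier parts = 37/790 = 0.04684
risk, old-supplier parts = 7/433 = 0.01617
RR = 0.04684 / 0.01617 = 2.897

2.897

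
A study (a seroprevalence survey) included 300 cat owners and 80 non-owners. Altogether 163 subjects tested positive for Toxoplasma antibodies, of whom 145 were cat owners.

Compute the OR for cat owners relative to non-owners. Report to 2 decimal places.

OR ≈ 3.22

cat owners without the outcome: 300 − 145 = 155
non-owners with the outcome: 163 − 145 = 18
non-owners without the outcome: 80 − 18 = 62
odds, cat owners = 145/155 = 0.9355
odds, non-owners = 18/62 = 0.2903
OR = 0.9355 / 0.2903 = 3.22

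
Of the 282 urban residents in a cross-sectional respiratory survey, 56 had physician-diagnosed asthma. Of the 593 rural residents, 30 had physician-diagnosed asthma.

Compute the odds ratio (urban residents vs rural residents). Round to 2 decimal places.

OR = (56 × 563) / (226 × 30) = 31528/6780 ≈ 4.65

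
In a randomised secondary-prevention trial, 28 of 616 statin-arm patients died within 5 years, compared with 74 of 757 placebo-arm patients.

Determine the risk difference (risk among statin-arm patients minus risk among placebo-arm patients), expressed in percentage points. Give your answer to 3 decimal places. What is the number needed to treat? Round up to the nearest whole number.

risk, statin-arm patients = 28/616 = 0.04545
risk, placebo-arm patients = 74/757 = 0.09775
risk difference = 0.04545 − 0.09775 = -0.05230 → -5.230 percentage points
absolute risk difference = 0.052300
1 / 0.052300 = 19.120 → round up → 20

RD = -5.230; NNT = 20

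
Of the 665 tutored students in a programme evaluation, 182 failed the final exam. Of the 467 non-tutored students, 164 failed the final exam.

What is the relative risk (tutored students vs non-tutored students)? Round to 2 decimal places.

RR: 0.78

risk, tutored students = 182/665 = 0.2737
risk, non-tutored students = 164/467 = 0.3512
RR = 0.2737 / 0.3512 = 0.78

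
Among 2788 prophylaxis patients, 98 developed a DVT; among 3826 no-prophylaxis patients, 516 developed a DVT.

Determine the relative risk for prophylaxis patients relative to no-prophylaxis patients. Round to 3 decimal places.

risk, prophylaxis patients = 98/2788 = 0.03515
risk, no-prophylaxis patients = 516/3826 = 0.13487
RR = 0.03515 / 0.13487 = 0.261

RR ≈ 0.261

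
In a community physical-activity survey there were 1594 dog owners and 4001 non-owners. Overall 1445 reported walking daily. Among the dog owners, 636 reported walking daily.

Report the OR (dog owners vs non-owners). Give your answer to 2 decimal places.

OR ≈ 2.62

dog owners without the outcome: 1594 − 636 = 958
non-owners with the outcome: 1445 − 636 = 809
non-owners without the outcome: 4001 − 809 = 3192
OR = (636 × 3192) / (958 × 809) = 2030112/775022 ≈ 2.62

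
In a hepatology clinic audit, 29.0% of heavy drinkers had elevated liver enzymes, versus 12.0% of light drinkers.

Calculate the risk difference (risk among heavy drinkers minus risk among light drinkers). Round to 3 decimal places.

risk difference = 0.2900 − 0.1200 = 0.170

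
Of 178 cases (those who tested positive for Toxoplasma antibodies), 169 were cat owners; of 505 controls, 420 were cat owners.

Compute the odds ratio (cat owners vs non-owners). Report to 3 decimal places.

3.800

odds, cat owners = 169/420 = 0.4024
odds, non-owners = 9/85 = 0.1059
OR = 0.4024 / 0.1059 = 3.800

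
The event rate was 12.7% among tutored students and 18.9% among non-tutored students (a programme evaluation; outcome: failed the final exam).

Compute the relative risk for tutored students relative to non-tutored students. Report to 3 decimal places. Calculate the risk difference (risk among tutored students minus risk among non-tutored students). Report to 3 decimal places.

RR = 0.1270 / 0.1890 = 0.672
risk difference = 0.1270 − 0.1890 = -0.062

RR = 0.672; RD = -0.062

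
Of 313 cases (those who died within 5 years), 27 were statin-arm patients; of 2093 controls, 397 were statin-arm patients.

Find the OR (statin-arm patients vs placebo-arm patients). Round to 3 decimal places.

OR = (27 × 1696) / (397 × 286) = 45792/113542 ≈ 0.403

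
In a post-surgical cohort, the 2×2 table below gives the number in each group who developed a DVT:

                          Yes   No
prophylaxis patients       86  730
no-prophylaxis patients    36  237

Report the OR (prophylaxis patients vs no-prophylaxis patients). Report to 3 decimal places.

0.776

odds, prophylaxis patients = 86/730 = 0.1178
odds, no-prophylaxis patients = 36/237 = 0.1519
OR = 0.1178 / 0.1519 = 0.776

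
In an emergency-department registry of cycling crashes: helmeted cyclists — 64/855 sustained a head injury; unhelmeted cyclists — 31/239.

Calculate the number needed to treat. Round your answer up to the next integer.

risk, helmeted cyclists = 64/855 = 0.074854
risk, unhelmeted cyclists = 31/239 = 0.129707
absolute risk difference = 0.054853
1 / 0.054853 = 18.231 → round up → 19

NNT: 19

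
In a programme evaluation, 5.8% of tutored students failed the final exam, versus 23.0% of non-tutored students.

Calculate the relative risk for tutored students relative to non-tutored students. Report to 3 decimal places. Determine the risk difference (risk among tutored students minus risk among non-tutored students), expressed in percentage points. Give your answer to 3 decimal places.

RR = 0.252; RD = -17.200

RR = 0.0580 / 0.2300 = 0.252
risk difference = 0.0580 − 0.2300 = -0.1720 → -17.200 percentage points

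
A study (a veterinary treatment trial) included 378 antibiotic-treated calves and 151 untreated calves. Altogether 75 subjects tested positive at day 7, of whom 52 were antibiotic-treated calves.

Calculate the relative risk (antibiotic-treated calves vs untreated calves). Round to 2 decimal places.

0.90

antibiotic-treated calves without the outcome: 378 − 52 = 326
untreated calves with the outcome: 75 − 52 = 23
untreated calves without the outcome: 151 − 23 = 128
risk, antibiotic-treated calves = 52/378 = 0.1376
risk, untreated calves = 23/151 = 0.1523
RR = 0.1376 / 0.1523 = 0.90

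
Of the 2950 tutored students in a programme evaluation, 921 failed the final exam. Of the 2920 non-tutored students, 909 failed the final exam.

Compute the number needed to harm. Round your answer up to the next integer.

risk, tutored students = 921/2950 = 0.312203
risk, non-tutored students = 909/2920 = 0.311301
absolute risk difference = 0.000902
1 / 0.000902 = 1108.647 → round up → 1109

NNH: 1109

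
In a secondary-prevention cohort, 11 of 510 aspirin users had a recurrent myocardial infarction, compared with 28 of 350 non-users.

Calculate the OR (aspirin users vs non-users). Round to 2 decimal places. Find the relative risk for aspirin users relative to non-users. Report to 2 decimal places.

OR = (11 × 322) / (499 × 28) = 3542/13972 ≈ 0.25
risk, aspirin users = 11/510 = 0.02157
risk, non-users = 28/350 = 0.08000
RR = 0.02157 / 0.08000 = 0.27

OR = 0.25; RR = 0.27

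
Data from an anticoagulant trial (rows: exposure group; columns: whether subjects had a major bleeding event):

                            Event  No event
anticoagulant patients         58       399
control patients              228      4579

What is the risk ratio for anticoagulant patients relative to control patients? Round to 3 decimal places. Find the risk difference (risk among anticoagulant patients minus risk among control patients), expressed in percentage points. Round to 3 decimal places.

risk, anticoagulant patients = 58/457 = 0.12691
risk, control patients = 228/4807 = 0.04743
RR = 0.12691 / 0.04743 = 2.676
risk difference = 0.12691 − 0.04743 = 0.07948 → 7.948 percentage points

RR = 2.676; RD = 7.948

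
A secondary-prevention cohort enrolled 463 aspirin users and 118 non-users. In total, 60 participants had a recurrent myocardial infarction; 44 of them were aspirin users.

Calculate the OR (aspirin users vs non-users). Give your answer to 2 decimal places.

aspirin users without the outcome: 463 − 44 = 419
non-users with the outcome: 60 − 44 = 16
non-users without the outcome: 118 − 16 = 102
OR = (44 × 102) / (419 × 16) = 4488/6704 ≈ 0.67

0.67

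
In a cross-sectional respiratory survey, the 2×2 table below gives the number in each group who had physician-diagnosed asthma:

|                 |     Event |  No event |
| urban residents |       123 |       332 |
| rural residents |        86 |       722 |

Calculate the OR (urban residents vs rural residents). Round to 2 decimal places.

odds, urban residents = 123/332 = 0.3705
odds, rural residents = 86/722 = 0.1191
OR = 0.3705 / 0.1191 = 3.11

3.11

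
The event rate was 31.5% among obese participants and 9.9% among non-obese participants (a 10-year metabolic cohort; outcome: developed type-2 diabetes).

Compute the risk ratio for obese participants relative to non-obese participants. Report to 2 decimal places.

RR = 0.3150 / 0.0990 = 3.18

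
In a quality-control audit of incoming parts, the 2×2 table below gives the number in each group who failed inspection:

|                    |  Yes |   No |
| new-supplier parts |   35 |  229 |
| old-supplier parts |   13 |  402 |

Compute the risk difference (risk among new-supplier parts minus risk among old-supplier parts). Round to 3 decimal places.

risk, new-supplier parts = 35/264 = 0.13258
risk, old-supplier parts = 13/415 = 0.03133
risk difference = 0.13258 − 0.03133 = 0.101

0.101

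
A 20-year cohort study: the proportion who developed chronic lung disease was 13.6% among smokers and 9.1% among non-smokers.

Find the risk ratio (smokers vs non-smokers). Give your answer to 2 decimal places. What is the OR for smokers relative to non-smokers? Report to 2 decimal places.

RR = 0.1360 / 0.0910 = 1.49
odds, smokers = 0.1360/0.8640 = 0.1574
odds, non-smokers = 0.0910/0.9090 = 0.1001
OR = 0.1574 / 0.1001 = 1.57

RR = 1.49; OR = 1.57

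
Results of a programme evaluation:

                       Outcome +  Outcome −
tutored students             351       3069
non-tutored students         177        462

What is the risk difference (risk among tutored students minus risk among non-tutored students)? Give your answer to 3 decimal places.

risk, tutored students = 351/3420 = 0.1026
risk, non-tutored students = 177/639 = 0.2770
risk difference = 0.1026 − 0.2770 = -0.174

RD: -0.174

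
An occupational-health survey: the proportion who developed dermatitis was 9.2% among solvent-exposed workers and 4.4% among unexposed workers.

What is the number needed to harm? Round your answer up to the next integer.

NNH = 21

absolute risk difference = 0.048000
1 / 0.048000 = 20.833 → round up → 21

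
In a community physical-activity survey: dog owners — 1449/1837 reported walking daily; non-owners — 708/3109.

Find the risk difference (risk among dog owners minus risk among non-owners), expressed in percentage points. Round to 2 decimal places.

risk, dog owners = 1449/1837 = 0.7888
risk, non-owners = 708/3109 = 0.2277
risk difference = 0.7888 − 0.2277 = 0.5611 → 56.11 percentage points

56.11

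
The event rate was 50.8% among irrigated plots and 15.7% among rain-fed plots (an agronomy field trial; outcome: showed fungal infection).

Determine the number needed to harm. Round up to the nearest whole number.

absolute risk difference = 0.351000
1 / 0.351000 = 2.849 → round up → 3

NNH = 3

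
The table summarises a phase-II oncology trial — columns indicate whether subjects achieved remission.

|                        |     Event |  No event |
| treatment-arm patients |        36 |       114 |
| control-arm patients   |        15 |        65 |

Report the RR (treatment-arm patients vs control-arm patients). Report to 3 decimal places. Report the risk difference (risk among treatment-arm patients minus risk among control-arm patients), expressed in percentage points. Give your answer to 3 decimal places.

RR = 1.280; RD = 5.250

risk, treatment-arm patients = 36/150 = 0.2400
risk, control-arm patients = 15/80 = 0.1875
RR = 0.2400 / 0.1875 = 1.280
risk difference = 0.2400 − 0.1875 = 0.0525 → 5.250 percentage points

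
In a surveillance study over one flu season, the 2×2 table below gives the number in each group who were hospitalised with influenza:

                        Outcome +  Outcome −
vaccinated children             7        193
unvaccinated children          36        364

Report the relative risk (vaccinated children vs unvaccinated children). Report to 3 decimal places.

risk, vaccinated children = 7/200 = 0.03500
risk, unvaccinated children = 36/400 = 0.09000
RR = 0.03500 / 0.09000 = 0.389

0.389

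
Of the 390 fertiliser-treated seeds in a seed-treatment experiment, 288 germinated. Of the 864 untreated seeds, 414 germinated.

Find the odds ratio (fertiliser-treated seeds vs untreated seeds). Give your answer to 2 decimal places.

OR = (288 × 450) / (102 × 414) = 129600/42228 ≈ 3.07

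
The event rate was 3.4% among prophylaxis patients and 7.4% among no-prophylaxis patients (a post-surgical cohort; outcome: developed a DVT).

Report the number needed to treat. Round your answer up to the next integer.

25

absolute risk difference = 0.040000
1 / 0.040000 = 25.000 → round up → 25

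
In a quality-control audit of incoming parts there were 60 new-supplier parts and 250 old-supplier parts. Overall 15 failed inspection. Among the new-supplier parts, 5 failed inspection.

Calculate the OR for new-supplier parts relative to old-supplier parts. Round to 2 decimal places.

2.18

new-supplier parts without the outcome: 60 − 5 = 55
old-supplier parts with the outcome: 15 − 5 = 10
old-supplier parts without the outcome: 250 − 10 = 240
odds, new-supplier parts = 5/55 = 0.09091
odds, old-supplier parts = 10/240 = 0.04167
OR = 0.09091 / 0.04167 = 2.18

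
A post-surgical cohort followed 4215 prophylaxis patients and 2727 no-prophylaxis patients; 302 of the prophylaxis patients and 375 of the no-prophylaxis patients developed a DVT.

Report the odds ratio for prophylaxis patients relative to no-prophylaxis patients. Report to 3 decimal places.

OR = (302 × 2352) / (3913 × 375) = 710304/1467375 ≈ 0.484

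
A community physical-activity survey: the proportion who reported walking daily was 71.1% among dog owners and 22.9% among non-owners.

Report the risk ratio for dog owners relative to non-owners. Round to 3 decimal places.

RR = 0.7110 / 0.2290 = 3.105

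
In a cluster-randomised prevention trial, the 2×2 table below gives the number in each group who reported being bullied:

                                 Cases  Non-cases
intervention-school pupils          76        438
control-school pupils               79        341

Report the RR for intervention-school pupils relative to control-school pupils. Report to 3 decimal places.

risk, intervention-school pupils = 76/514 = 0.1479
risk, control-school pupils = 79/420 = 0.1881
RR = 0.1479 / 0.1881 = 0.786

RR = 0.786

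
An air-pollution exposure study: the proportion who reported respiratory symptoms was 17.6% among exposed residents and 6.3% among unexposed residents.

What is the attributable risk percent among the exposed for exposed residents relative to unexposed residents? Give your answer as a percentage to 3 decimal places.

AR% = (0.1760 − 0.0630) / 0.1760 = 0.6420 → 64.205%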